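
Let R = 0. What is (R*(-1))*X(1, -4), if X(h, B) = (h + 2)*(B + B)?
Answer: 0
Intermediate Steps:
X(h, B) = 2*B*(2 + h) (X(h, B) = (2 + h)*(2*B) = 2*B*(2 + h))
(R*(-1))*X(1, -4) = (0*(-1))*(2*(-4)*(2 + 1)) = 0*(2*(-4)*3) = 0*(-24) = 0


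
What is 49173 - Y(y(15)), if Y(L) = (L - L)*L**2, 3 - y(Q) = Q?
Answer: 49173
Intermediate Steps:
y(Q) = 3 - Q
Y(L) = 0 (Y(L) = 0*L**2 = 0)
49173 - Y(y(15)) = 49173 - 1*0 = 49173 + 0 = 49173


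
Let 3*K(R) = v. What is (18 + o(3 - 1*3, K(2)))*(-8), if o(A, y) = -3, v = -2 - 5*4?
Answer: -120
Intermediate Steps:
v = -22 (v = -2 - 20 = -22)
K(R) = -22/3 (K(R) = (⅓)*(-22) = -22/3)
(18 + o(3 - 1*3, K(2)))*(-8) = (18 - 3)*(-8) = 15*(-8) = -120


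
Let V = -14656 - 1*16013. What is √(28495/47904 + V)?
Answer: I*√4398603007314/11976 ≈ 175.12*I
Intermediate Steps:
V = -30669 (V = -14656 - 16013 = -30669)
√(28495/47904 + V) = √(28495/47904 - 30669) = √(-1469139281/47904) = I*√4398603007314/11976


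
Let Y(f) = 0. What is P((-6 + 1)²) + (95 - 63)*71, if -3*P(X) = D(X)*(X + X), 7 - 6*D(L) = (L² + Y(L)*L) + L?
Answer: 36523/9 ≈ 4058.1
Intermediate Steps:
D(L) = 7/6 - L/6 - L²/6 (D(L) = 7/6 - ((L² + 0*L) + L)/6 = 7/6 - ((L² + 0) + L)/6 = 7/6 - (L² + L)/6 = 7/6 - (L + L²)/6 = 7/6 + (-L/6 - L²/6) = 7/6 - L/6 - L²/6)
P(X) = -2*X*(7/6 - X/6 - X²/6)/3 (P(X) = -(7/6 - X/6 - X²/6)*(X + X)/3 = -(7/6 - X/6 - X²/6)*2*X/3 = -2*X*(7/6 - X/6 - X²/6)/3)
P((-6 + 1)²) + (95 - 63)*71 = (-6 + 1)²*(-7 + (-6 + 1)² + ((-6 + 1)²)²)/9 + (95 - 63)*71 = (⅑)*(-5)²*(-7 + (-5)² + ((-5)²)²) + 32*71 = (⅑)*25*(-7 + 25 + 25²) + 2272 = (⅑)*25*(-7 + 25 + 625) + 2272 = (⅑)*25*643 + 2272 = 16075/9 + 2272 = 36523/9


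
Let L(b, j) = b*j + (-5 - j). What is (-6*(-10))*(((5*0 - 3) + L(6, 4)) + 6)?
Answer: 1080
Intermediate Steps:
L(b, j) = -5 - j + b*j
(-6*(-10))*(((5*0 - 3) + L(6, 4)) + 6) = (-6*(-10))*(((5*0 - 3) + (-5 - 1*4 + 6*4)) + 6) = 60*(((0 - 3) + (-5 - 4 + 24)) + 6) = 60*((-3 + 15) + 6) = 60*(12 + 6) = 60*18 = 1080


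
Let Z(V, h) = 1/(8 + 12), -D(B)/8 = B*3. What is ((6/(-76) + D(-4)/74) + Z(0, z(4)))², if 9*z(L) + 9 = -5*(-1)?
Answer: 318015889/197683600 ≈ 1.6087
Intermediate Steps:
z(L) = -4/9 (z(L) = -1 + (-5*(-1))/9 = -1 + (⅑)*5 = -1 + 5/9 = -4/9)
D(B) = -24*B (D(B) = -8*B*3 = -24*B)
Z(V, h) = 1/20
((6/(-76) + D(-4)/74) + Z(0, z(4)))² = ((6/(-76) - 24*(-4)/74) + 1/20)² = ((6*(-1/76) + 96*(1/74)) + 1/20)² = ((-3/38 + 48/37) + 1/20)² = (1713/1406 + 1/20)² = (17833/14060)² = 318015889/197683600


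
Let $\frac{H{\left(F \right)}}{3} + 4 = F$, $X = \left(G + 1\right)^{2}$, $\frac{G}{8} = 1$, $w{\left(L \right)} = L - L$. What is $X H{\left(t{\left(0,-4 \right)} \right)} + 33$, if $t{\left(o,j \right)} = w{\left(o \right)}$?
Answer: $-939$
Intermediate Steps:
$w{\left(L \right)} = 0$
$G = 8$ ($G = 8 \cdot 1 = 8$)
$t{\left(o,j \right)} = 0$
$X = 81$ ($X = \left(8 + 1\right)^{2} = 9^{2} = 81$)
$H{\left(F \right)} = -12 + 3 F$
$X H{\left(t{\left(0,-4 \right)} \right)} + 33 = 81 \left(-12 + 3 \cdot 0\right) + 33 = 81 \left(-12 + 0\right) + 33 = 81 \left(-12\right) + 33 = -972 + 33 = -939$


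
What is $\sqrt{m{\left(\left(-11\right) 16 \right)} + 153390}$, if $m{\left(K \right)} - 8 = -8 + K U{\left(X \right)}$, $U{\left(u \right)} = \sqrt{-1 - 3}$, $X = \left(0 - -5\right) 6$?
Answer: $\sqrt{153390 - 352 i} \approx 391.65 - 0.449 i$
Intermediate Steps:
$X = 30$ ($X = \left(0 + 5\right) 6 = 5 \cdot 6 = 30$)
$U{\left(u \right)} = 2 i$ ($U{\left(u \right)} = \sqrt{-4} = 2 i$)
$m{\left(K \right)} = 2 i K$ ($m{\left(K \right)} = 8 + \left(-8 + K 2 i\right) = 8 + \left(-8 + 2 i K\right) = 2 i K$)
$\sqrt{m{\left(\left(-11\right) 16 \right)} + 153390} = \sqrt{2 i \left(\left(-11\right) 16\right) + 153390} = \sqrt{2 i \left(-176\right) + 153390} = \sqrt{- 352 i + 153390} = \sqrt{153390 - 352 i}$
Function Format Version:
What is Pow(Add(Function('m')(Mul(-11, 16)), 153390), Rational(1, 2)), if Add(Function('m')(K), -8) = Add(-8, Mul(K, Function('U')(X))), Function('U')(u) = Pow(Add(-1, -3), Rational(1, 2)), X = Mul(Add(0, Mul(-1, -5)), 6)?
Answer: Pow(Add(153390, Mul(-352, I)), Rational(1, 2)) ≈ Add(391.65, Mul(-0.449, I))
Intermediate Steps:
X = 30 (X = Mul(Add(0, 5), 6) = Mul(5, 6) = 30)
Function('U')(u) = Mul(2, I) (Function('U')(u) = Pow(-4, Rational(1, 2)) = Mul(2, I))
Function('m')(K) = Mul(2, I, K) (Function('m')(K) = Add(8, Add(-8, Mul(K, Mul(2, I)))) = Add(8, Add(-8, Mul(2, I, K))) = Mul(2, I, K))
Pow(Add(Function('m')(Mul(-11, 16)), 153390), Rational(1, 2)) = Pow(Add(Mul(2, I, Mul(-11, 16)), 153390), Rational(1, 2)) = Pow(Add(Mul(2, I, -176), 153390), Rational(1, 2)) = Pow(Add(Mul(-352, I), 153390), Rational(1, 2)) = Pow(Add(153390, Mul(-352, I)), Rational(1, 2))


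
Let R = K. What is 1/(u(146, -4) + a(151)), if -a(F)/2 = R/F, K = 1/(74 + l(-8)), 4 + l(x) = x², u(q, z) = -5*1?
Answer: -10117/50586 ≈ -0.20000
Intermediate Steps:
u(q, z) = -5
l(x) = -4 + x²
K = 1/134 (K = 1/(74 + (-4 + (-8)²)) = 1/(74 + (-4 + 64)) = 1/(74 + 60) = 1/134 ≈ 0.0074627)
R = 1/134 ≈ 0.0074627
a(F) = -1/(67*F)
1/(u(146, -4) + a(151)) = 1/(-5 - 1/67/151) = 1/(-5 - 1/67*1/151) = 1/(-5 - 1/10117) = 1/(-50586/10117) = -10117/50586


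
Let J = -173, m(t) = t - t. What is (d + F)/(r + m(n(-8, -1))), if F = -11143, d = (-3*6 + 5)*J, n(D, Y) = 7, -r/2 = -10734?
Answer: -4447/10734 ≈ -0.41429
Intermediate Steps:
r = 21468 (r = -2*(-10734) = 21468)
m(t) = 0
d = 2249 (d = (-3*6 + 5)*(-173) = (-18 + 5)*(-173) = -13*(-173) = 2249)
(d + F)/(r + m(n(-8, -1))) = (2249 - 11143)/(21468 + 0) = -8894/21468 = -8894*1/21468 = -4447/10734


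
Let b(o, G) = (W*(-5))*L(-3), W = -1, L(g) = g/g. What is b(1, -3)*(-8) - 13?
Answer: -53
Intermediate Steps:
L(g) = 1
b(o, G) = 5 (b(o, G) = -1*(-5)*1 = 5*1 = 5)
b(1, -3)*(-8) - 13 = 5*(-8) - 13 = -40 - 13 = -53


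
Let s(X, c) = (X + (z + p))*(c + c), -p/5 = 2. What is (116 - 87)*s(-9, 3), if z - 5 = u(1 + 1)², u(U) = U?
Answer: -1740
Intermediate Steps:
p = -10 (p = -5*2 = -10)
z = 9 (z = 5 + (1 + 1)² = 5 + 2² = 5 + 4 = 9)
s(X, c) = 2*c*(-1 + X) (s(X, c) = (X + (9 - 10))*(c + c) = (X - 1)*(2*c) = (-1 + X)*(2*c) = 2*c*(-1 + X))
(116 - 87)*s(-9, 3) = (116 - 87)*(2*3*(-1 - 9)) = 29*(2*3*(-10)) = 29*(-60) = -1740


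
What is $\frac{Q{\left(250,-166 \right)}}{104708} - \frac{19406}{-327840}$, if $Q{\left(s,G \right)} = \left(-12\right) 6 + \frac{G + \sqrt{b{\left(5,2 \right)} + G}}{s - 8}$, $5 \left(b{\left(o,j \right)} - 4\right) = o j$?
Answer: $\frac{30373028051}{519202994640} + \frac{i \sqrt{10}}{6334834} \approx 0.058499 + 4.9919 \cdot 10^{-7} i$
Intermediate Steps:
$b{\left(o,j \right)} = 4 + \frac{j o}{5}$ ($b{\left(o,j \right)} = 4 + \frac{o j}{5} = 4 + \frac{j o}{5}$)
$Q{\left(s,G \right)} = -72 + \frac{G + \sqrt{6 + G}}{-8 + s}$ ($Q{\left(s,G \right)} = \left(-12\right) 6 + \frac{G + \sqrt{\left(4 + \frac{1}{5} \cdot 2 \cdot 5\right) + G}}{s - 8} = -72 + \frac{G + \sqrt{\left(4 + 2\right) + G}}{-8 + s} = -72 + \frac{G + \sqrt{6 + G}}{-8 + s}$)
$\frac{Q{\left(250,-166 \right)}}{104708} - \frac{19406}{-327840} = \frac{\frac{1}{-8 + 250} \left(576 - 166 + \sqrt{6 - 166} - 18000\right)}{104708} - \frac{19406}{-327840} = \frac{576 - 166 + \sqrt{-160} - 18000}{242} \cdot \frac{1}{104708} - - \frac{9703}{163920} = \frac{576 - 166 + 4 i \sqrt{10} - 18000}{242} \cdot \frac{1}{104708} + \frac{9703}{163920} = \frac{-17590 + 4 i \sqrt{10}}{242} \cdot \frac{1}{104708} + \frac{9703}{163920} = \left(- \frac{8795}{121} + \frac{2 i \sqrt{10}}{121}\right) \frac{1}{104708} + \frac{9703}{163920} = \left(- \frac{8795}{12669668} + \frac{i \sqrt{10}}{6334834}\right) + \frac{9703}{163920} = \frac{30373028051}{519202994640} + \frac{i \sqrt{10}}{6334834}$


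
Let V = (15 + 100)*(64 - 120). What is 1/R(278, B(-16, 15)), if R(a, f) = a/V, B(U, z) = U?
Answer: -3220/139 ≈ -23.165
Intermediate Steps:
V = -6440 (V = 115*(-56) = -6440)
R(a, f) = -a/6440 (R(a, f) = a/(-6440) = a*(-1/6440) = -a/6440)
1/R(278, B(-16, 15)) = 1/(-1/6440*278) = 1/(-139/3220) = -3220/139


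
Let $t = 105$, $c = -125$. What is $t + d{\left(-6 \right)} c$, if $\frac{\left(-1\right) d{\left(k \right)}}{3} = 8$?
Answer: $3105$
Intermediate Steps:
$d{\left(k \right)} = -24$ ($d{\left(k \right)} = \left(-3\right) 8 = -24$)
$t + d{\left(-6 \right)} c = 105 - -3000 = 105 + 3000 = 3105$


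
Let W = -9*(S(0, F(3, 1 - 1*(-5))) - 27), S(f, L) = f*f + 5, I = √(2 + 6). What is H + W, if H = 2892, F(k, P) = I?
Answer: 3090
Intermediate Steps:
I = 2*√2 (I = √8 = 2*√2 ≈ 2.8284)
F(k, P) = 2*√2
S(f, L) = 5 + f² (S(f, L) = f² + 5 = 5 + f²)
W = 198 (W = -9*((5 + 0²) - 27) = -9*((5 + 0) - 27) = -9*(5 - 27) = -9*(-22) = 198)
H + W = 2892 + 198 = 3090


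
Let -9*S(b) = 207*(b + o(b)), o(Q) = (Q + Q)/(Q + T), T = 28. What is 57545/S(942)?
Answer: -27909325/10529676 ≈ -2.6505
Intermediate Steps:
o(Q) = 2*Q/(28 + Q) (o(Q) = (Q + Q)/(Q + 28) = (2*Q)/(28 + Q) = 2*Q/(28 + Q))
S(b) = -23*b - 46*b/(28 + b) (S(b) = -23*(b + 2*b/(28 + b)) = -(207*b + 414*b/(28 + b))/9 = -23*b - 46*b/(28 + b))
57545/S(942) = 57545/((23*942*(-30 - 1*942)/(28 + 942))) = 57545/((23*942*(-30 - 942)/970)) = 57545/((23*942*(1/970)*(-972))) = 57545/(-10529676/485) = 57545*(-485/10529676) = -27909325/10529676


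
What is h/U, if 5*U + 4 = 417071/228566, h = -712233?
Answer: 4598651070/2809 ≈ 1.6371e+6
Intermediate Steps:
U = -8427/19370 (U = -⅘ + (417071/228566)/5 = -⅘ + (417071*(1/228566))/5 = -⅘ + (⅕)*(7069/3874) = -⅘ + 7069/19370 = -8427/19370 ≈ -0.43505)
h/U = -712233/(-8427/19370) = -712233*(-19370/8427) = 4598651070/2809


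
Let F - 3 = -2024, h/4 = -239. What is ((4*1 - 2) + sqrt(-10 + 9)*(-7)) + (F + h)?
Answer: -2975 - 7*I ≈ -2975.0 - 7.0*I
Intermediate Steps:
h = -956 (h = 4*(-239) = -956)
F = -2021 (F = 3 - 2024 = -2021)
((4*1 - 2) + sqrt(-10 + 9)*(-7)) + (F + h) = ((4*1 - 2) + sqrt(-10 + 9)*(-7)) + (-2021 - 956) = ((4 - 2) + sqrt(-1)*(-7)) - 2977 = (2 + I*(-7)) - 2977 = (2 - 7*I) - 2977 = -2975 - 7*I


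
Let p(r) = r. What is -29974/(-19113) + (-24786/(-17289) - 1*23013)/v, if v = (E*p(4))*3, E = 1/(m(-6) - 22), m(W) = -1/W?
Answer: 723433370665/17278152 ≈ 41870.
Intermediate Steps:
E = -6/131 (E = 1/(-1/(-6) - 22) = 1/(-1*(-⅙) - 22) = 1/(⅙ - 22) = 1/(-131/6) = -6/131 ≈ -0.045802)
v = -72/131 (v = -6/131*4*3 = -24/131*3 = -72/131 ≈ -0.54962)
-29974/(-19113) + (-24786/(-17289) - 1*23013)/v = -29974/(-19113) + (-24786/(-17289) - 1*23013)/(-72/131) = -29974*(-1/19113) + (-24786*(-1/17289) - 23013)*(-131/72) = 29974/19113 + (162/113 - 23013)*(-131/72) = 29974/19113 - 2600307/113*(-131/72) = 29974/19113 + 37848913/904 = 723433370665/17278152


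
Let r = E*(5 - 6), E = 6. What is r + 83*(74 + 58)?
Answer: 10950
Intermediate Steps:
r = -6 (r = 6*(5 - 6) = 6*(-1) = -6)
r + 83*(74 + 58) = -6 + 83*(74 + 58) = -6 + 83*132 = -6 + 10956 = 10950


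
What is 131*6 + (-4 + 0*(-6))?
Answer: 782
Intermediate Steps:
131*6 + (-4 + 0*(-6)) = 786 + (-4 + 0) = 786 - 4 = 782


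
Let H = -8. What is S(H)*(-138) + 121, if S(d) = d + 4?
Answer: 673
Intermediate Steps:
S(d) = 4 + d
S(H)*(-138) + 121 = (4 - 8)*(-138) + 121 = -4*(-138) + 121 = 552 + 121 = 673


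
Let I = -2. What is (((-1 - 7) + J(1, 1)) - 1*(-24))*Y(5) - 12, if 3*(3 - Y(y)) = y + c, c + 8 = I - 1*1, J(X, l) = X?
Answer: 73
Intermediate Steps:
c = -11 (c = -8 + (-2 - 1*1) = -8 + (-2 - 1) = -8 - 3 = -11)
Y(y) = 20/3 - y/3 (Y(y) = 3 - (y - 11)/3 = 3 - (-11 + y)/3 = 3 + (11/3 - y/3) = 20/3 - y/3)
(((-1 - 7) + J(1, 1)) - 1*(-24))*Y(5) - 12 = (((-1 - 7) + 1) - 1*(-24))*(20/3 - ⅓*5) - 12 = ((-8 + 1) + 24)*(20/3 - 5/3) - 12 = (-7 + 24)*5 - 12 = 17*5 - 12 = 85 - 12 = 73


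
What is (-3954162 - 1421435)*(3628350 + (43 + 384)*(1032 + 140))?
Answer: -22194732640018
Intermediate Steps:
(-3954162 - 1421435)*(3628350 + (43 + 384)*(1032 + 140)) = -5375597*(3628350 + 427*1172) = -5375597*(3628350 + 500444) = -5375597*4128794 = -22194732640018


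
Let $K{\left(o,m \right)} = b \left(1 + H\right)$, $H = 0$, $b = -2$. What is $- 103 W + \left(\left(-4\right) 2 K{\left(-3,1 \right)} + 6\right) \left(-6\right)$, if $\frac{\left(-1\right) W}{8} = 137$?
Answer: $112756$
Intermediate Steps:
$W = -1096$ ($W = \left(-8\right) 137 = -1096$)
$K{\left(o,m \right)} = -2$ ($K{\left(o,m \right)} = - 2 \left(1 + 0\right) = \left(-2\right) 1 = -2$)
$- 103 W + \left(\left(-4\right) 2 K{\left(-3,1 \right)} + 6\right) \left(-6\right) = \left(-103\right) \left(-1096\right) + \left(\left(-4\right) 2 \left(-2\right) + 6\right) \left(-6\right) = 112888 + \left(\left(-8\right) \left(-2\right) + 6\right) \left(-6\right) = 112888 + \left(16 + 6\right) \left(-6\right) = 112888 + 22 \left(-6\right) = 112888 - 132 = 112756$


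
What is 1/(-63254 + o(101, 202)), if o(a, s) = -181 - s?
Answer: -1/63637 ≈ -1.5714e-5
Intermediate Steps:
1/(-63254 + o(101, 202)) = 1/(-63254 + (-181 - 1*202)) = 1/(-63254 + (-181 - 202)) = 1/(-63254 - 383) = 1/(-63637) = -1/63637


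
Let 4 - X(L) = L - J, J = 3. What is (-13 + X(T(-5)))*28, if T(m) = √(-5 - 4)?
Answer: -168 - 84*I ≈ -168.0 - 84.0*I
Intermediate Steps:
T(m) = 3*I (T(m) = √(-9) = 3*I)
X(L) = 7 - L (X(L) = 4 - (L - 1*3) = 4 - (L - 3) = 4 - (-3 + L) = 4 + (3 - L) = 7 - L)
(-13 + X(T(-5)))*28 = (-13 + (7 - 3*I))*28 = (-6 - 3*I)*28 = -168 - 84*I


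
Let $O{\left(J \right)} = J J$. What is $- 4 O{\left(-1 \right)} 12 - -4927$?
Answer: $4879$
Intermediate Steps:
$O{\left(J \right)} = J^{2}$
$- 4 O{\left(-1 \right)} 12 - -4927 = - 4 \left(-1\right)^{2} \cdot 12 - -4927 = \left(-4\right) 1 \cdot 12 + 4927 = \left(-4\right) 12 + 4927 = -48 + 4927 = 4879$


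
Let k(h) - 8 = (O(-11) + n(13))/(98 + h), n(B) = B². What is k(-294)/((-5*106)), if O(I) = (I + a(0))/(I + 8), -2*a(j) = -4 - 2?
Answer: -4189/311640 ≈ -0.013442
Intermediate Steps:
a(j) = 3 (a(j) = -(-4 - 2)/2 = -½*(-6) = 3)
O(I) = (3 + I)/(8 + I) (O(I) = (I + 3)/(I + 8) = (3 + I)/(8 + I))
k(h) = 8 + 515/(3*(98 + h)) (k(h) = 8 + ((3 - 11)/(8 - 11) + 13²)/(98 + h) = 8 + (-8/(-3) + 169)/(98 + h) = 8 + (-⅓*(-8) + 169)/(98 + h) = 8 + (8/3 + 169)/(98 + h) = 8 + 515/(3*(98 + h)))
k(-294)/((-5*106)) = ((2867 + 24*(-294))/(3*(98 - 294)))/((-5*106)) = ((⅓)*(2867 - 7056)/(-196))/(-530) = ((⅓)*(-1/196)*(-4189))*(-1/530) = (4189/588)*(-1/530) = -4189/311640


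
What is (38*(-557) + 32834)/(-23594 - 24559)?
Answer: -11668/48153 ≈ -0.24231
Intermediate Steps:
(38*(-557) + 32834)/(-23594 - 24559) = (-21166 + 32834)/(-48153) = 11668*(-1/48153) = -11668/48153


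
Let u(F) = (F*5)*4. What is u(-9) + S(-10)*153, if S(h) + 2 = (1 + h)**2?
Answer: 11907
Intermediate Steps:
u(F) = 20*F (u(F) = (5*F)*4 = 20*F)
S(h) = -2 + (1 + h)**2
u(-9) + S(-10)*153 = 20*(-9) + (-2 + (1 - 10)**2)*153 = -180 + (-2 + (-9)**2)*153 = -180 + (-2 + 81)*153 = -180 + 79*153 = -180 + 12087 = 11907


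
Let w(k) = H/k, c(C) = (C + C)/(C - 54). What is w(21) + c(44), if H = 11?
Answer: -869/105 ≈ -8.2762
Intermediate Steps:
c(C) = 2*C/(-54 + C) (c(C) = (2*C)/(-54 + C) = 2*C/(-54 + C))
w(k) = 11/k
w(21) + c(44) = 11/21 + 2*44/(-54 + 44) = 11*(1/21) + 2*44/(-10) = 11/21 + 2*44*(-1/10) = 11/21 - 44/5 = -869/105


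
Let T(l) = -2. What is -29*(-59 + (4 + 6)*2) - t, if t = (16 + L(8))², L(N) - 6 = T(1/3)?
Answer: 731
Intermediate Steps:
L(N) = 4 (L(N) = 6 - 2 = 4)
t = 400 (t = (16 + 4)² = 20² = 400)
-29*(-59 + (4 + 6)*2) - t = -29*(-59 + (4 + 6)*2) - 1*400 = -29*(-59 + 10*2) - 400 = -29*(-59 + 20) - 400 = -29*(-39) - 400 = 1131 - 400 = 731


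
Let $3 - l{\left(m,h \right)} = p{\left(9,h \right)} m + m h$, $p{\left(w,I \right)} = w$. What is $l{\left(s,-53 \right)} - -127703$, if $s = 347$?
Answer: $142974$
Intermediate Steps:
$l{\left(m,h \right)} = 3 - 9 m - h m$ ($l{\left(m,h \right)} = 3 - \left(9 m + m h\right) = 3 - \left(9 m + h m\right) = 3 - 9 m - h m$)
$l{\left(s,-53 \right)} - -127703 = \left(3 - 3123 - \left(-53\right) 347\right) - -127703 = \left(3 - 3123 + 18391\right) + 127703 = 15271 + 127703 = 142974$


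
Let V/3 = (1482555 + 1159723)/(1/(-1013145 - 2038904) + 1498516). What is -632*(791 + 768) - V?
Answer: -4506282469226211370/4573544259283 ≈ -9.8529e+5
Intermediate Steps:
V = 24193085782866/4573544259283 (V = 3*((1482555 + 1159723)/(1/(-1013145 - 2038904) + 1498516)) = 3*(2642278/(1/(-3052049) + 1498516)) = 3*(2642278/(-1/3052049 + 1498516)) = 3*(2642278/(4573544259283/3052049)) = 3*(2642278*(3052049/4573544259283)) = 3*(8064361927622/4573544259283) = 24193085782866/4573544259283 ≈ 5.2898)
-632*(791 + 768) - V = -632*(791 + 768) - 1*24193085782866/4573544259283 = -632*1559 - 24193085782866/4573544259283 = -985288 - 24193085782866/4573544259283 = -4506282469226211370/4573544259283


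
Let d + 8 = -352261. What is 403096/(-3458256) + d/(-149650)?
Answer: 36184783327/16172750325 ≈ 2.2374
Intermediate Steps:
d = -352269 (d = -8 - 352261 = -352269)
403096/(-3458256) + d/(-149650) = 403096/(-3458256) - 352269/(-149650) = 403096*(-1/3458256) - 352269*(-1/149650) = -50387/432282 + 352269/149650 = 36184783327/16172750325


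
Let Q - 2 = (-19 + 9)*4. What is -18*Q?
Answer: 684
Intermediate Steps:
Q = -38 (Q = 2 + (-19 + 9)*4 = 2 - 10*4 = 2 - 40 = -38)
-18*Q = -18*(-38) = 684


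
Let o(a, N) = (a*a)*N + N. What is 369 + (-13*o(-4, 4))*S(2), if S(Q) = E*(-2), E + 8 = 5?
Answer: -4935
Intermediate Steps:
E = -3 (E = -8 + 5 = -3)
o(a, N) = N + N*a² (o(a, N) = a²*N + N = N*a² + N = N + N*a²)
S(Q) = 6 (S(Q) = -3*(-2) = 6)
369 + (-13*o(-4, 4))*S(2) = 369 - 52*(1 + (-4)²)*6 = 369 - 52*(1 + 16)*6 = 369 - 52*17*6 = 369 - 13*68*6 = 369 - 884*6 = 369 - 5304 = -4935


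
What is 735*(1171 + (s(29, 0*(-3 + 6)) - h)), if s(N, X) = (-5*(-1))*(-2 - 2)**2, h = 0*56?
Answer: 919485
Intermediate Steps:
h = 0
s(N, X) = 80 (s(N, X) = 5*(-4)**2 = 5*16 = 80)
735*(1171 + (s(29, 0*(-3 + 6)) - h)) = 735*(1171 + (80 - 1*0)) = 735*(1171 + (80 + 0)) = 735*(1171 + 80) = 735*1251 = 919485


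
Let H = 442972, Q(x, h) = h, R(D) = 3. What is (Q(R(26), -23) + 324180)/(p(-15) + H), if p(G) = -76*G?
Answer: 324157/444112 ≈ 0.72990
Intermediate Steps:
(Q(R(26), -23) + 324180)/(p(-15) + H) = (-23 + 324180)/(-76*(-15) + 442972) = 324157/(1140 + 442972) = 324157/444112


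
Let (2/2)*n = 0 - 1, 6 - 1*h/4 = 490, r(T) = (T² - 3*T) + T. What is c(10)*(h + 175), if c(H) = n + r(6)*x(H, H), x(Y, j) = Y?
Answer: -420879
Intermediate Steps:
r(T) = T² - 2*T
h = -1936 (h = 24 - 4*490 = 24 - 1960 = -1936)
n = -1 (n = 0 - 1 = -1)
c(H) = -1 + 24*H (c(H) = -1 + (6*(-2 + 6))*H = -1 + (6*4)*H = -1 + 24*H)
c(10)*(h + 175) = (-1 + 24*10)*(-1936 + 175) = (-1 + 240)*(-1761) = 239*(-1761) = -420879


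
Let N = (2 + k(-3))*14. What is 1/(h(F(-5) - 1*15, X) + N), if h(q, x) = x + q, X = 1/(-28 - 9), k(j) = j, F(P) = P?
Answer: -37/1259 ≈ -0.029388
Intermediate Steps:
X = -1/37 (X = 1/(-37) = -1/37 ≈ -0.027027)
h(q, x) = q + x
N = -14 (N = (2 - 3)*14 = -1*14 = -14)
1/(h(F(-5) - 1*15, X) + N) = 1/(((-5 - 1*15) - 1/37) - 14) = 1/(((-5 - 15) - 1/37) - 14) = 1/((-20 - 1/37) - 14) = 1/(-741/37 - 14) = 1/(-1259/37) = -37/1259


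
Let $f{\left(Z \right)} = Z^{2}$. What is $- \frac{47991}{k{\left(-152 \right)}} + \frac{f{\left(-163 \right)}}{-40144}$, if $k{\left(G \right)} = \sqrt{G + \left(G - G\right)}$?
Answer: $- \frac{26569}{40144} + \frac{47991 i \sqrt{38}}{76} \approx -0.66184 + 3892.6 i$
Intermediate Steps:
$k{\left(G \right)} = \sqrt{G}$ ($k{\left(G \right)} = \sqrt{G + 0} = \sqrt{G}$)
$- \frac{47991}{k{\left(-152 \right)}} + \frac{f{\left(-163 \right)}}{-40144} = - \frac{47991}{\sqrt{-152}} + \frac{\left(-163\right)^{2}}{-40144} = - \frac{47991}{2 i \sqrt{38}} + 26569 \left(- \frac{1}{40144}\right) = - 47991 \left(- \frac{i \sqrt{38}}{76}\right) - \frac{26569}{40144} = \frac{47991 i \sqrt{38}}{76} - \frac{26569}{40144} = - \frac{26569}{40144} + \frac{47991 i \sqrt{38}}{76}$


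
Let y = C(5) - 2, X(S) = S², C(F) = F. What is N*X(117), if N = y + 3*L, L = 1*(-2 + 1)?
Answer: 0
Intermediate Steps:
L = -1 (L = 1*(-1) = -1)
y = 3 (y = 5 - 2 = 3)
N = 0 (N = 3 + 3*(-1) = 3 - 3 = 0)
N*X(117) = 0*117² = 0*13689 = 0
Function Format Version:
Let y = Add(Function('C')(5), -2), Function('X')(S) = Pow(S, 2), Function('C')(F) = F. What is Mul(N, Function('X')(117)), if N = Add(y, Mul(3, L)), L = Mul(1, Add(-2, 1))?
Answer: 0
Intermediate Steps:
L = -1 (L = Mul(1, -1) = -1)
y = 3 (y = Add(5, -2) = 3)
N = 0 (N = Add(3, Mul(3, -1)) = Add(3, -3) = 0)
Mul(N, Function('X')(117)) = Mul(0, Pow(117, 2)) = Mul(0, 13689) = 0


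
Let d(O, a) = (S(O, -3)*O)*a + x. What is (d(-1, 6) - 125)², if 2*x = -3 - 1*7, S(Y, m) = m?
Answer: 12544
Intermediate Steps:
x = -5 (x = (-3 - 1*7)/2 = (-3 - 7)/2 = (½)*(-10) = -5)
d(O, a) = -5 - 3*O*a (d(O, a) = (-3*O)*a - 5 = -3*O*a - 5 = -5 - 3*O*a)
(d(-1, 6) - 125)² = ((-5 - 3*(-1)*6) - 125)² = ((-5 + 18) - 125)² = (13 - 125)² = (-112)² = 12544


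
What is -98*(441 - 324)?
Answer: -11466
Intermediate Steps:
-98*(441 - 324) = -98*117 = -11466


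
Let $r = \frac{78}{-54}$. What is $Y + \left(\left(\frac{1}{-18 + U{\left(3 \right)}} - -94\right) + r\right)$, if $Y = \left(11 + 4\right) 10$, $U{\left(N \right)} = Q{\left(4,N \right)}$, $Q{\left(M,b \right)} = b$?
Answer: $\frac{10912}{45} \approx 242.49$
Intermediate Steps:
$U{\left(N \right)} = N$
$r = - \frac{13}{9}$ ($r = 78 \left(- \frac{1}{54}\right) = - \frac{13}{9} \approx -1.4444$)
$Y = 150$ ($Y = 15 \cdot 10 = 150$)
$Y + \left(\left(\frac{1}{-18 + U{\left(3 \right)}} - -94\right) + r\right) = 150 + \left(\left(\frac{1}{-18 + 3} - -94\right) - \frac{13}{9}\right) = 150 + \left(\left(\frac{1}{-15} + 94\right) - \frac{13}{9}\right) = 150 + \left(\left(- \frac{1}{15} + 94\right) - \frac{13}{9}\right) = 150 + \left(\frac{1409}{15} - \frac{13}{9}\right) = 150 + \frac{4162}{45} = \frac{10912}{45}$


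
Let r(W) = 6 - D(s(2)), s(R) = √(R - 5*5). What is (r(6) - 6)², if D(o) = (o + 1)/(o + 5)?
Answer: (√23 + 11*I)/(-I + 5*√23) ≈ 0.18056 + 0.46626*I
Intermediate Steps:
s(R) = √(-25 + R) (s(R) = √(R - 25) = √(-25 + R))
D(o) = (1 + o)/(5 + o)
r(W) = 6 - (1 + I*√23)/(5 + I*√23) (r(W) = 6 - (1 + √(-25 + 2))/(5 + √(-25 + 2)) = 6 - (1 + √(-23))/(5 + √(-23)) = 6 - (1 + I*√23)/(5 + I*√23))
(r(6) - 6)² = ((65/12 - I*√23/12) - 6)² = (-7/12 - I*√23/12)²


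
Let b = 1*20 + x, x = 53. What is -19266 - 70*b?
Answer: -24376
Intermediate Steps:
b = 73 (b = 1*20 + 53 = 20 + 53 = 73)
-19266 - 70*b = -19266 - 70*73 = -19266 - 1*5110 = -19266 - 5110 = -24376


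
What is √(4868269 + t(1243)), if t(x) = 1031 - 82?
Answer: √4869218 ≈ 2206.6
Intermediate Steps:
t(x) = 949
√(4868269 + t(1243)) = √(4868269 + 949) = √4869218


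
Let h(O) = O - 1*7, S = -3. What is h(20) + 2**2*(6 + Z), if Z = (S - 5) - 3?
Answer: -7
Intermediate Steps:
h(O) = -7 + O (h(O) = O - 7 = -7 + O)
Z = -11 (Z = (-3 - 5) - 3 = -8 - 3 = -11)
h(20) + 2**2*(6 + Z) = (-7 + 20) + 2**2*(6 - 11) = 13 + 4*(-5) = 13 - 20 = -7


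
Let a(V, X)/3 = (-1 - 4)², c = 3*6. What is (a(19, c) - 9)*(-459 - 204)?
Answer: -43758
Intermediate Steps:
c = 18
a(V, X) = 75 (a(V, X) = 3*(-1 - 4)² = 3*(-5)² = 3*25 = 75)
(a(19, c) - 9)*(-459 - 204) = (75 - 9)*(-459 - 204) = 66*(-663) = -43758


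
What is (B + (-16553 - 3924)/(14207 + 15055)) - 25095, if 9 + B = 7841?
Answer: -505170383/29262 ≈ -17264.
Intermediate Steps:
B = 7832 (B = -9 + 7841 = 7832)
(B + (-16553 - 3924)/(14207 + 15055)) - 25095 = (7832 + (-16553 - 3924)/(14207 + 15055)) - 25095 = (7832 - 20477/29262) - 25095 = 229159507/29262 - 25095 = -505170383/29262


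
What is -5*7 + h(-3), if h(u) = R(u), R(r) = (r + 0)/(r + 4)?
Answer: -38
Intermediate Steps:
R(r) = r/(4 + r)
h(u) = u/(4 + u)
-5*7 + h(-3) = -5*7 - 3/(4 - 3) = -35 - 3/1 = -35 - 3*1 = -35 - 3 = -38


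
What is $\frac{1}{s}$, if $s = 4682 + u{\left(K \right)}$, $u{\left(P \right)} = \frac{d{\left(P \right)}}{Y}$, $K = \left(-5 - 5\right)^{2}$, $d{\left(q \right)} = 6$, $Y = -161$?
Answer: $\frac{161}{753796} \approx 0.00021359$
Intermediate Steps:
$K = 100$ ($K = \left(-10\right)^{2} = 100$)
$u{\left(P \right)} = - \frac{6}{161}$ ($u{\left(P \right)} = \frac{6}{-161} = 6 \left(- \frac{1}{161}\right) = - \frac{6}{161}$)
$s = \frac{753796}{161}$ ($s = 4682 - \frac{6}{161} = \frac{753796}{161} \approx 4682.0$)
$\frac{1}{s} = \frac{1}{\frac{753796}{161}} = \frac{161}{753796}$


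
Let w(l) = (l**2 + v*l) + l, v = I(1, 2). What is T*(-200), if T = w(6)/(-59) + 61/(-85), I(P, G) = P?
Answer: 307160/1003 ≈ 306.24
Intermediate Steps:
v = 1
w(l) = l**2 + 2*l (w(l) = (l**2 + 1*l) + l = (l**2 + l) + l = (l + l**2) + l = l**2 + 2*l)
T = -7679/5015 (T = (6*(2 + 6))/(-59) + 61/(-85) = (6*8)*(-1/59) + 61*(-1/85) = 48*(-1/59) - 61/85 = -48/59 - 61/85 = -7679/5015 ≈ -1.5312)
T*(-200) = -7679/5015*(-200) = 307160/1003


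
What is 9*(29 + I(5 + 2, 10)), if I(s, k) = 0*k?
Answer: 261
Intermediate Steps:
I(s, k) = 0
9*(29 + I(5 + 2, 10)) = 9*(29 + 0) = 9*29 = 261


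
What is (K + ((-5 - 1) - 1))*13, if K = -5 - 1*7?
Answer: -247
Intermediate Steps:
K = -12 (K = -5 - 7 = -12)
(K + ((-5 - 1) - 1))*13 = (-12 + ((-5 - 1) - 1))*13 = (-12 + (-6 - 1))*13 = (-12 - 7)*13 = -19*13 = -247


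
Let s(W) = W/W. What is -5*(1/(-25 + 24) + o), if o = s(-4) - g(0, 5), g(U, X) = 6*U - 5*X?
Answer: -125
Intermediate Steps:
s(W) = 1
g(U, X) = -5*X + 6*U
o = 26 (o = 1 - (-5*5 + 6*0) = 1 - (-25 + 0) = 1 - 1*(-25) = 1 + 25 = 26)
-5*(1/(-25 + 24) + o) = -5*(1/(-25 + 24) + 26) = -5*(1/(-1) + 26) = -5*(-1 + 26) = -5*25 = -125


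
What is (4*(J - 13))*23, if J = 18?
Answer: 460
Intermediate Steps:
(4*(J - 13))*23 = (4*(18 - 13))*23 = (4*5)*23 = 20*23 = 460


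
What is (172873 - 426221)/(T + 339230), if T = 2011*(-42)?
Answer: -63337/63692 ≈ -0.99443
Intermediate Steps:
T = -84462
(172873 - 426221)/(T + 339230) = (172873 - 426221)/(-84462 + 339230) = -253348/254768 = -253348*1/254768 = -63337/63692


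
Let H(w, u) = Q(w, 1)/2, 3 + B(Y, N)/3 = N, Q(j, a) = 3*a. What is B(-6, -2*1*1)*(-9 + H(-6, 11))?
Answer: 225/2 ≈ 112.50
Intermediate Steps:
B(Y, N) = -9 + 3*N
H(w, u) = 3/2 (H(w, u) = (3*1)/2 = 3*(½) = 3/2)
B(-6, -2*1*1)*(-9 + H(-6, 11)) = (-9 + 3*(-2*1*1))*(-9 + 3/2) = (-9 + 3*(-2*1))*(-15/2) = (-9 + 3*(-2))*(-15/2) = (-9 - 6)*(-15/2) = -15*(-15/2) = 225/2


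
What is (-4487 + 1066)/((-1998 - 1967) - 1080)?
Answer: 3421/5045 ≈ 0.67810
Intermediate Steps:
(-4487 + 1066)/((-1998 - 1967) - 1080) = -3421/(-3965 - 1080) = -3421/(-5045) = -3421*(-1/5045) = 3421/5045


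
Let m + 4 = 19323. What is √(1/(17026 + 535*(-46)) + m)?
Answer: √69448249830/1896 ≈ 138.99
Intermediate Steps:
m = 19319 (m = -4 + 19323 = 19319)
√(1/(17026 + 535*(-46)) + m) = √(1/(17026 + 535*(-46)) + 19319) = √(1/(17026 - 24610) + 19319) = √(1/(-7584) + 19319) = √(-1/7584 + 19319) = √(146515295/7584) = √69448249830/1896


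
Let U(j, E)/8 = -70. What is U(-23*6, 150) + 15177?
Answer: 14617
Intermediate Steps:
U(j, E) = -560 (U(j, E) = 8*(-70) = -560)
U(-23*6, 150) + 15177 = -560 + 15177 = 14617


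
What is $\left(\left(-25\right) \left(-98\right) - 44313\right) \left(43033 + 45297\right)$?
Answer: $-3697758790$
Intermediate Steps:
$\left(\left(-25\right) \left(-98\right) - 44313\right) \left(43033 + 45297\right) = \left(2450 - 44313\right) 88330 = \left(-41863\right) 88330 = -3697758790$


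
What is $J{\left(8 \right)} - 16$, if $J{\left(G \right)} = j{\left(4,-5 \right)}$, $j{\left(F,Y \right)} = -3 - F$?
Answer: $-23$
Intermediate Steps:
$J{\left(G \right)} = -7$ ($J{\left(G \right)} = -3 - 4 = -7$)
$J{\left(8 \right)} - 16 = -7 - 16 = -23$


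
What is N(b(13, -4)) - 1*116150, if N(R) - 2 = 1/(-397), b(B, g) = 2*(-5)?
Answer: -46110757/397 ≈ -1.1615e+5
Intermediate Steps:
b(B, g) = -10
N(R) = 793/397 (N(R) = 2 + 1/(-397) = 2 - 1/397 = 793/397)
N(b(13, -4)) - 1*116150 = 793/397 - 1*116150 = 793/397 - 116150 = -46110757/397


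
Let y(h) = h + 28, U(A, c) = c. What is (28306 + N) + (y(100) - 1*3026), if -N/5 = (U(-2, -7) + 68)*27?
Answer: 17173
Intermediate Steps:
y(h) = 28 + h
N = -8235 (N = -5*(-7 + 68)*27 = -305*27 = -5*1647 = -8235)
(28306 + N) + (y(100) - 1*3026) = (28306 - 8235) + ((28 + 100) - 1*3026) = 20071 + (128 - 3026) = 20071 - 2898 = 17173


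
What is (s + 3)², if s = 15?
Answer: 324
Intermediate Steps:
(s + 3)² = (15 + 3)² = 18² = 324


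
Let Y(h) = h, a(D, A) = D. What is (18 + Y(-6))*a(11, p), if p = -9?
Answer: 132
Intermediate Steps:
(18 + Y(-6))*a(11, p) = (18 - 6)*11 = 12*11 = 132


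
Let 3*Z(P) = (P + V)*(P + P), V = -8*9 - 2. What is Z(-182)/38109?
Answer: 93184/114327 ≈ 0.81507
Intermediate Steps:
V = -74 (V = -72 - 2 = -74)
Z(P) = 2*P*(-74 + P)/3 (Z(P) = ((P - 74)*(P + P))/3 = ((-74 + P)*(2*P))/3 = (2*P*(-74 + P))/3 = 2*P*(-74 + P)/3)
Z(-182)/38109 = ((⅔)*(-182)*(-74 - 182))/38109 = ((⅔)*(-182)*(-256))*(1/38109) = (93184/3)*(1/38109) = 93184/114327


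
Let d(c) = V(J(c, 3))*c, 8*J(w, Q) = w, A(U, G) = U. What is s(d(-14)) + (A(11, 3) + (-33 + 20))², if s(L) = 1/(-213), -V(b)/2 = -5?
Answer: 851/213 ≈ 3.9953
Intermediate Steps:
J(w, Q) = w/8
V(b) = 10 (V(b) = -2*(-5) = 10)
d(c) = 10*c
s(L) = -1/213
s(d(-14)) + (A(11, 3) + (-33 + 20))² = -1/213 + (11 + (-33 + 20))² = -1/213 + (11 - 13)² = -1/213 + (-2)² = -1/213 + 4 = 851/213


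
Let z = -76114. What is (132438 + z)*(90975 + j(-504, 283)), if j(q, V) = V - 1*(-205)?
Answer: 5151562012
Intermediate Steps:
j(q, V) = 205 + V (j(q, V) = V + 205 = 205 + V)
(132438 + z)*(90975 + j(-504, 283)) = (132438 - 76114)*(90975 + (205 + 283)) = 56324*(90975 + 488) = 56324*91463 = 5151562012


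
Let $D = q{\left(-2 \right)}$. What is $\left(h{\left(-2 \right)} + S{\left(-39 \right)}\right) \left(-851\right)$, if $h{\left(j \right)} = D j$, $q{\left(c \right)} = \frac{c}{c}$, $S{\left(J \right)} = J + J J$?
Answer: $-1259480$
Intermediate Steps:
$S{\left(J \right)} = J + J^{2}$
$q{\left(c \right)} = 1$
$D = 1$
$h{\left(j \right)} = j$ ($h{\left(j \right)} = 1 j = j$)
$\left(h{\left(-2 \right)} + S{\left(-39 \right)}\right) \left(-851\right) = \left(-2 - 39 \left(1 - 39\right)\right) \left(-851\right) = \left(-2 - -1482\right) \left(-851\right) = \left(-2 + 1482\right) \left(-851\right) = 1480 \left(-851\right) = -1259480$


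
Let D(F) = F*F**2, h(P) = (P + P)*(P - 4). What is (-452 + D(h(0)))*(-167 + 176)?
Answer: -4068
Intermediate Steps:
h(P) = 2*P*(-4 + P) (h(P) = (2*P)*(-4 + P) = 2*P*(-4 + P))
D(F) = F**3
(-452 + D(h(0)))*(-167 + 176) = (-452 + (2*0*(-4 + 0))**3)*(-167 + 176) = (-452 + (2*0*(-4))**3)*9 = (-452 + 0**3)*9 = (-452 + 0)*9 = -452*9 = -4068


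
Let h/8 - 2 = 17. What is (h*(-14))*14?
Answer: -29792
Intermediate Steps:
h = 152 (h = 16 + 8*17 = 16 + 136 = 152)
(h*(-14))*14 = (152*(-14))*14 = -2128*14 = -29792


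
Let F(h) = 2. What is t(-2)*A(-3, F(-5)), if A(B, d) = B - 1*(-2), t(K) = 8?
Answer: -8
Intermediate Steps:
A(B, d) = 2 + B (A(B, d) = B + 2 = 2 + B)
t(-2)*A(-3, F(-5)) = 8*(2 - 3) = 8*(-1) = -8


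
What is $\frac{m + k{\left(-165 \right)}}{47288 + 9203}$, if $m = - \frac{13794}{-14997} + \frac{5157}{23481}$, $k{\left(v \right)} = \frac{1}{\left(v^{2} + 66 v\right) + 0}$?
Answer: $\frac{242761090406}{12035263892539635} \approx 2.0171 \cdot 10^{-5}$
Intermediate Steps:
$k{\left(v \right)} = \frac{1}{v^{2} + 66 v}$
$m = \frac{14860609}{13042391}$ ($m = \left(-13794\right) \left(- \frac{1}{14997}\right) + 5157 \cdot \frac{1}{23481} = \frac{4598}{4999} + \frac{573}{2609} = \frac{14860609}{13042391} \approx 1.1394$)
$\frac{m + k{\left(-165 \right)}}{47288 + 9203} = \frac{\frac{14860609}{13042391} + \frac{1}{\left(-165\right) \left(66 - 165\right)}}{47288 + 9203} = \frac{\frac{14860609}{13042391} - \frac{1}{165 \left(-99\right)}}{56491} = \left(\frac{14860609}{13042391} - - \frac{1}{16335}\right) \frac{1}{56491} = \left(\frac{14860609}{13042391} + \frac{1}{16335}\right) \frac{1}{56491} = \frac{242761090406}{213047456985} \cdot \frac{1}{56491} = \frac{242761090406}{12035263892539635}$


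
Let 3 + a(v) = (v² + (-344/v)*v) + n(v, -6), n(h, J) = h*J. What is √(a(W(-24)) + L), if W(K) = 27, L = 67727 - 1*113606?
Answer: I*√45659 ≈ 213.68*I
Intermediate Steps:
L = -45879 (L = 67727 - 113606 = -45879)
n(h, J) = J*h
a(v) = -347 + v² - 6*v (a(v) = -3 + ((v² + (-344/v)*v) - 6*v) = -3 + ((v² - 344) - 6*v) = -3 + ((-344 + v²) - 6*v) = -3 + (-344 + v² - 6*v) = -347 + v² - 6*v)
√(a(W(-24)) + L) = √((-347 + 27² - 6*27) - 45879) = √((-347 + 729 - 162) - 45879) = √(220 - 45879) = √(-45659) = I*√45659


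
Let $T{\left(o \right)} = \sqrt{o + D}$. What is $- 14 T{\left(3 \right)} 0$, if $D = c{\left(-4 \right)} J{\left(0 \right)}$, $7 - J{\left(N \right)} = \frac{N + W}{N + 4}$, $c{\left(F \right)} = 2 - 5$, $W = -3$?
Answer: $0$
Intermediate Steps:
$c{\left(F \right)} = -3$
$J{\left(N \right)} = 7 - \frac{-3 + N}{4 + N}$ ($J{\left(N \right)} = 7 - \frac{N - 3}{N + 4} = 7 - \frac{-3 + N}{4 + N}$)
$D = - \frac{93}{4}$ ($D = - 3 \frac{31 + 6 \cdot 0}{4 + 0} = - 3 \frac{31 + 0}{4} = - 3 \cdot \frac{1}{4} \cdot 31 = \left(-3\right) \frac{31}{4} = - \frac{93}{4} \approx -23.25$)
$T{\left(o \right)} = \sqrt{- \frac{93}{4} + o}$ ($T{\left(o \right)} = \sqrt{o - \frac{93}{4}} = \sqrt{- \frac{93}{4} + o}$)
$- 14 T{\left(3 \right)} 0 = - 14 \frac{\sqrt{-93 + 4 \cdot 3}}{2} \cdot 0 = - 14 \frac{\sqrt{-93 + 12}}{2} \cdot 0 = - 14 \frac{\sqrt{-81}}{2} \cdot 0 = - 14 \frac{9 i}{2} \cdot 0 = - 63 i 0 = 0$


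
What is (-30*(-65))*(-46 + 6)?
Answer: -78000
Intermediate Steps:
(-30*(-65))*(-46 + 6) = 1950*(-40) = -78000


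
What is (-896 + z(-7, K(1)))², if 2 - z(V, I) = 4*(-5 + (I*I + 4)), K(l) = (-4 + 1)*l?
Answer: 857476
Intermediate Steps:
K(l) = -3*l
z(V, I) = 6 - 4*I² (z(V, I) = 2 - 4*(-5 + (I*I + 4)) = 2 - 4*(-5 + (I² + 4)) = 2 - 4*(-5 + (4 + I²)) = 2 - 4*(-1 + I²) = 2 - (-4 + 4*I²) = 2 + (4 - 4*I²) = 6 - 4*I²)
(-896 + z(-7, K(1)))² = (-896 + (6 - 4*(-3*1)²))² = (-896 + (6 - 4*(-3)²))² = (-896 + (6 - 4*9))² = (-896 + (6 - 36))² = (-896 - 30)² = (-926)² = 857476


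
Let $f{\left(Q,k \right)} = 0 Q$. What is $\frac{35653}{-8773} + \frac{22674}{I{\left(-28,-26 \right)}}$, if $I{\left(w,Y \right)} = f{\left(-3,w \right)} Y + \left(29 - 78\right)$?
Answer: $- \frac{200665999}{429877} \approx -466.8$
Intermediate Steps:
$f{\left(Q,k \right)} = 0$
$I{\left(w,Y \right)} = -49$ ($I{\left(w,Y \right)} = 0 Y + \left(29 - 78\right) = 0 + \left(29 - 78\right) = 0 - 49 = -49$)
$\frac{35653}{-8773} + \frac{22674}{I{\left(-28,-26 \right)}} = \frac{35653}{-8773} + \frac{22674}{-49} = 35653 \left(- \frac{1}{8773}\right) + 22674 \left(- \frac{1}{49}\right) = - \frac{35653}{8773} - \frac{22674}{49} = - \frac{200665999}{429877}$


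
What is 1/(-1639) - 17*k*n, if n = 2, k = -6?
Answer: 334355/1639 ≈ 204.00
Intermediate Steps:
1/(-1639) - 17*k*n = 1/(-1639) - 17*(-6)*2 = -1/1639 - (-102)*2 = -1/1639 - 1*(-204) = -1/1639 + 204 = 334355/1639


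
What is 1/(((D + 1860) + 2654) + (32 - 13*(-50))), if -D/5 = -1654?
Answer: 1/13466 ≈ 7.4261e-5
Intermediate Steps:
D = 8270 (D = -5*(-1654) = 8270)
1/(((D + 1860) + 2654) + (32 - 13*(-50))) = 1/(((8270 + 1860) + 2654) + (32 - 13*(-50))) = 1/((10130 + 2654) + (32 + 650)) = 1/(12784 + 682) = 1/13466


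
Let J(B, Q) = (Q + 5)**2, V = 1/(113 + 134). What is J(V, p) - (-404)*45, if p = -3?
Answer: 18184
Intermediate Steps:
V = 1/247 ≈ 0.0040486
J(B, Q) = (5 + Q)**2
J(V, p) - (-404)*45 = (5 - 3)**2 - (-404)*45 = 2**2 - 1*(-18180) = 4 + 18180 = 18184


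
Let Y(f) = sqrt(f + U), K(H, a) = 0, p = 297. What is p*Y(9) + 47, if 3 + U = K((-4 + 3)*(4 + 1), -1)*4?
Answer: 47 + 297*sqrt(6) ≈ 774.50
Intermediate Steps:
U = -3 (U = -3 + 0*4 = -3 + 0 = -3)
Y(f) = sqrt(-3 + f) (Y(f) = sqrt(f - 3) = sqrt(-3 + f))
p*Y(9) + 47 = 297*sqrt(-3 + 9) + 47 = 297*sqrt(6) + 47 = 47 + 297*sqrt(6)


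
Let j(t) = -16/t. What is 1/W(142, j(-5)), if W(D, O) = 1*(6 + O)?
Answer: 5/46 ≈ 0.10870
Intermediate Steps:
W(D, O) = 6 + O
1/W(142, j(-5)) = 1/(6 - 16/(-5)) = 1/(6 - 16*(-⅕)) = 1/(6 + 16/5) = 1/(46/5) = 5/46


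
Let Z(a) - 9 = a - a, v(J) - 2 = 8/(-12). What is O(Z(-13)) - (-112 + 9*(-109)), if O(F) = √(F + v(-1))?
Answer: 1093 + √93/3 ≈ 1096.2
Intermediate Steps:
v(J) = 4/3 (v(J) = 2 + 8/(-12) = 2 + 8*(-1/12) = 2 - ⅔ = 4/3)
Z(a) = 9 (Z(a) = 9 + (a - a) = 9 + 0 = 9)
O(F) = √(4/3 + F) (O(F) = √(F + 4/3) = √(4/3 + F))
O(Z(-13)) - (-112 + 9*(-109)) = √(12 + 9*9)/3 - (-112 + 9*(-109)) = √(12 + 81)/3 - (-112 - 981) = √93/3 - 1*(-1093) = √93/3 + 1093 = 1093 + √93/3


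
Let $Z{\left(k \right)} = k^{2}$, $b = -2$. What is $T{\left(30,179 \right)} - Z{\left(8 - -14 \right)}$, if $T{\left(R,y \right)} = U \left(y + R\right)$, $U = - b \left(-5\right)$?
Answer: $-2574$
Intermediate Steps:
$U = -10$ ($U = \left(-1\right) \left(-2\right) \left(-5\right) = 2 \left(-5\right) = -10$)
$T{\left(R,y \right)} = - 10 R - 10 y$ ($T{\left(R,y \right)} = - 10 \left(y + R\right) = - 10 \left(R + y\right) = - 10 R - 10 y$)
$T{\left(30,179 \right)} - Z{\left(8 - -14 \right)} = \left(\left(-10\right) 30 - 1790\right) - \left(8 - -14\right)^{2} = \left(-300 - 1790\right) - \left(8 + 14\right)^{2} = -2090 - 22^{2} = -2090 - 484 = -2574$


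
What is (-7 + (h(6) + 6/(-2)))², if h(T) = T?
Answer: 16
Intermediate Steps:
(-7 + (h(6) + 6/(-2)))² = (-7 + (6 + 6/(-2)))² = (-7 + (6 + 6*(-½)))² = (-7 + (6 - 3))² = (-7 + 3)² = (-4)² = 16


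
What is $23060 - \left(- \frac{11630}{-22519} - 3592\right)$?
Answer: $\frac{600164758}{22519} \approx 26651.0$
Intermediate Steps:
$23060 - \left(- \frac{11630}{-22519} - 3592\right) = 23060 - \left(\left(-11630\right) \left(- \frac{1}{22519}\right) - 3592\right) = 23060 - \left(\frac{11630}{22519} - 3592\right) = 23060 - - \frac{80876618}{22519} = 23060 + \frac{80876618}{22519} = \frac{600164758}{22519}$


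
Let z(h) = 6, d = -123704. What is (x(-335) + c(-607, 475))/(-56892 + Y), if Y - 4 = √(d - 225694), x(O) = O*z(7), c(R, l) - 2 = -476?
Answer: 70654896/1618296971 + 3726*I*√38822/1618296971 ≈ 0.04366 + 0.00045365*I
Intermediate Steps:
c(R, l) = -474 (c(R, l) = 2 - 476 = -474)
x(O) = 6*O (x(O) = O*6 = 6*O)
Y = 4 + 3*I*√38822 (Y = 4 + √(-123704 - 225694) = 4 + √(-349398) = 4 + 3*I*√38822 ≈ 4.0 + 591.1*I)
(x(-335) + c(-607, 475))/(-56892 + Y) = (6*(-335) - 474)/(-56892 + (4 + 3*I*√38822)) = (-2010 - 474)/(-56888 + 3*I*√38822) = -2484/(-56888 + 3*I*√38822)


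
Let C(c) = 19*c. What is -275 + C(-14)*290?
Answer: -77415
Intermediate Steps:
-275 + C(-14)*290 = -275 + (19*(-14))*290 = -275 - 266*290 = -275 - 77140 = -77415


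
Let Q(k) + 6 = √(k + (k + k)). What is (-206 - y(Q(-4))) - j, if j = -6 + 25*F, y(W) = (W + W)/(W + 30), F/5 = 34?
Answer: 6*(-742*√3 + 8899*I)/(√3 - 12*I) ≈ -4449.6 - 0.35348*I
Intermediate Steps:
F = 170 (F = 5*34 = 170)
Q(k) = -6 + √3*√k (Q(k) = -6 + √(k + (k + k)) = -6 + √(k + 2*k) = -6 + √(3*k) = -6 + √3*√k)
y(W) = 2*W/(30 + W) (y(W) = (2*W)/(30 + W) = 2*W/(30 + W))
j = 4244 (j = -6 + 25*170 = -6 + 4250 = 4244)
(-206 - y(Q(-4))) - j = (-206 - 2*(-6 + √3*√(-4))/(30 + (-6 + √3*√(-4)))) - 1*4244 = (-206 - 2*(-6 + √3*(2*I))/(30 + (-6 + √3*(2*I)))) - 4244 = (-206 - 2*(-6 + 2*I*√3)/(30 + (-6 + 2*I*√3))) - 4244 = (-206 - 2*(-6 + 2*I*√3)/(24 + 2*I*√3)) - 4244 = -4450 - 2*(-6 + 2*I*√3)/(24 + 2*I*√3)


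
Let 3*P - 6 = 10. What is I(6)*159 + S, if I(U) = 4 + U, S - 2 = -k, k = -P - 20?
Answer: 4852/3 ≈ 1617.3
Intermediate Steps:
P = 16/3 (P = 2 + (⅓)*10 = 2 + 10/3 = 16/3 ≈ 5.3333)
k = -76/3 (k = -1*16/3 - 20 = -16/3 - 20 = -76/3 ≈ -25.333)
S = 82/3 (S = 2 - 1*(-76/3) = 2 + 76/3 = 82/3 ≈ 27.333)
I(6)*159 + S = (4 + 6)*159 + 82/3 = 10*159 + 82/3 = 1590 + 82/3 = 4852/3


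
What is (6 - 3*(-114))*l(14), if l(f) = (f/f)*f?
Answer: 4872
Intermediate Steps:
l(f) = f (l(f) = 1*f = f)
(6 - 3*(-114))*l(14) = (6 - 3*(-114))*14 = (6 + 342)*14 = 348*14 = 4872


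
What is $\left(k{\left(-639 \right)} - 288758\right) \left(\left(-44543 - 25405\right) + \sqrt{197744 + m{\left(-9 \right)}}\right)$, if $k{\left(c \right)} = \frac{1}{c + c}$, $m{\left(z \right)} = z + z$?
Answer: $\frac{1434061169350}{71} - \frac{369032725 \sqrt{197726}}{1278} \approx 2.007 \cdot 10^{10}$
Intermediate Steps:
$m{\left(z \right)} = 2 z$
$k{\left(c \right)} = \frac{1}{2 c}$
$\left(k{\left(-639 \right)} - 288758\right) \left(\left(-44543 - 25405\right) + \sqrt{197744 + m{\left(-9 \right)}}\right) = \left(\frac{1}{2 \left(-639\right)} - 288758\right) \left(\left(-44543 - 25405\right) + \sqrt{197744 + 2 \left(-9\right)}\right) = \left(\frac{1}{2} \left(- \frac{1}{639}\right) - 288758\right) \left(\left(-44543 - 25405\right) + \sqrt{197744 - 18}\right) = \left(- \frac{1}{1278} - 288758\right) \left(-69948 + \sqrt{197726}\right) = - \frac{369032725 \left(-69948 + \sqrt{197726}\right)}{1278} = \frac{1434061169350}{71} - \frac{369032725 \sqrt{197726}}{1278}$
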